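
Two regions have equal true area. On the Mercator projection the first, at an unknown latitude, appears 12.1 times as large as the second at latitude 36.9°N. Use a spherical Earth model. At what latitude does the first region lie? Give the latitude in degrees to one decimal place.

On Mercator, (apparent₁)/(apparent₂) = sec²φ₁ / sec²φ₂ when true areas are equal.
cos²φ₂ / cos²φ₁ = 12.1  ⇒  cos φ₁ = cos 36.9° / √12.1 = 0.7997/3.479 = 0.2299.
φ₁ = arccos(0.2299) ≈ 76.7°.

76.7°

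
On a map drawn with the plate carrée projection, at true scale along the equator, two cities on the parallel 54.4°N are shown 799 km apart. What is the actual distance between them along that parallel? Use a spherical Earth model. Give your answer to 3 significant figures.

For the equirectangular projection with φ₀ = 0 (plate carrée), h = 1 along meridians and k = sec φ along parallels.
Along the parallel at 54.4°, map distances are exaggerated by k = sec 54.4° = 1.718.
True distance = 799 / 1.718 = 799 × cos 54.4° ≈ 465 km.

465 km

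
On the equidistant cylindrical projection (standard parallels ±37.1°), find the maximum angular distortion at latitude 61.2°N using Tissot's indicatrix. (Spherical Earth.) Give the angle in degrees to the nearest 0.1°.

28.6°

With standard parallel φ₀ = 37.1°, the equirectangular projection gives x = Rλ cos φ₀, y = Rφ, so h = 1 and k = cos 37.1° / cos φ.
At 61.2°: h = 1.000, k = 1.656; principal scales a = 1.656, b = 1.000.
sin(ω/2) = (a − b)/(a + b) = 0.6556/2.656 = 0.2469, so ω = 2 arcsin(0.2469) ≈ 28.6°.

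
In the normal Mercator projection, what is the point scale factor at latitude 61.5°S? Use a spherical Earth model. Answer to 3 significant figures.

The Mercator projection is conformal; its linear scale factor is the same in every direction and equals sec φ = 1/cos φ.
k = 1/cos 61.5° = 1/0.4772 = 2.096.

2.10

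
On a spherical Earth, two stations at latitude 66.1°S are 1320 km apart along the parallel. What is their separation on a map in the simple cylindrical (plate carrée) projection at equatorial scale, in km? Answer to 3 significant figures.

Plate carrée maps x = Rλ, y = Rφ. The meridian scale is h = 1 and the parallel scale is k = 1/cos φ = sec φ.
Along the parallel, k = sec 66.1° = 1/0.4051 = 2.468.
Map distance = 1320 × 2.468 ≈ 3260 km.

3260 km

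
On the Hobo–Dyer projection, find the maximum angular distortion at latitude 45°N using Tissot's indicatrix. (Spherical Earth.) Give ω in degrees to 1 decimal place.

13.2°

The Hobo–Dyer projection is cylindrical equal-area with φ₀ = 37.5°. Cylindrical equal-area (φ₀ = 37.5°): h = cos φ / cos 37.5° along meridians, k = cos 37.5° / cos φ along parallels; h·k = 1.
At 45°: h = 0.8913, k = 1.122; principal scales a = 1.122, b = 0.8913.
sin(ω/2) = (a − b)/(a + b) = 0.2307/2.013 = 0.1146, so ω = 2 arcsin(0.1146) ≈ 13.2°.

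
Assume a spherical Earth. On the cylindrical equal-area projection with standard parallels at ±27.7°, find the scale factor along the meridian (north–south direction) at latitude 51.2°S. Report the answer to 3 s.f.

A cylindrical equal-area projection with standard parallel φ₀ has meridian scale h = cos φ / cos φ₀ and parallel scale k = cos φ₀ / cos φ (so areas are preserved, h·k = 1).
h = cos 51.2° / cos 27.7° = 0.6266/0.8854 = 0.7077.

0.708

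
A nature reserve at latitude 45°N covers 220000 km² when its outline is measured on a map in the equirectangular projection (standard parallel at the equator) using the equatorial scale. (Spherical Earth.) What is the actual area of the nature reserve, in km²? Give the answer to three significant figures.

156000 km²

Plate carrée maps x = Rλ, y = Rφ. The meridian scale is h = 1 and the parallel scale is k = 1/cos φ = sec φ.
Areal scale = h·k = 1 × sec φ; at 45°, h = 1.000, k = 1.414, so h·k = 1.414.
True area = apparent / (areal scale) = 220000 / 1.414 ≈ 156000 km².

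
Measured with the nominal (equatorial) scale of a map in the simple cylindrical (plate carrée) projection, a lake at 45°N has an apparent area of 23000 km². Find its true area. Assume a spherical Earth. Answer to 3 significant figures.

Plate carrée maps x = Rλ, y = Rφ. The meridian scale is h = 1 and the parallel scale is k = 1/cos φ = sec φ.
Areal scale = h·k = 1 × sec φ; at 45°, h = 1.000, k = 1.414, so h·k = 1.414.
True area = apparent / (areal scale) = 23000 / 1.414 ≈ 16300 km².

16300 km²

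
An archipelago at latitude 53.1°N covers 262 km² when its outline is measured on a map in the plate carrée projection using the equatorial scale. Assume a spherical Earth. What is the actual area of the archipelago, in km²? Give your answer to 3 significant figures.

For the equirectangular projection with φ₀ = 0 (plate carrée), h = 1 along meridians and k = sec φ along parallels.
Areal scale = h·k = 1 × sec φ; at 53.1°, h = 1.000, k = 1.666, so h·k = 1.666.
True area = apparent / (areal scale) = 262 / 1.666 ≈ 157 km².

157 km²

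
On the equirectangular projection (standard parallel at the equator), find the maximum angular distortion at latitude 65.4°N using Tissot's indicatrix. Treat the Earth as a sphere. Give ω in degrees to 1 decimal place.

Plate carrée maps x = Rλ, y = Rφ. The meridian scale is h = 1 and the parallel scale is k = 1/cos φ = sec φ.
At 65.4°: h = 1.000, k = 2.402; principal scales a = 2.402, b = 1.000.
sin(ω/2) = (a − b)/(a + b) = 1.402/3.402 = 0.4121, so ω = 2 arcsin(0.4121) ≈ 48.7°.

48.7°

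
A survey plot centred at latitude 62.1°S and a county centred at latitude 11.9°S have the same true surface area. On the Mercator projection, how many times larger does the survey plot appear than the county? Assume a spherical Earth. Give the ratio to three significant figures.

Mercator areal scale is sec²φ.
At 62.1°: sec²(62.1°) = 1/0.4679² = 4.567.
At 11.9°: sec²(11.9°) = 1/0.9785² = 1.044.
Ratio = 4.567/1.044 = cos²(11.9°)/cos²(62.1°) ≈ 4.37.

4.37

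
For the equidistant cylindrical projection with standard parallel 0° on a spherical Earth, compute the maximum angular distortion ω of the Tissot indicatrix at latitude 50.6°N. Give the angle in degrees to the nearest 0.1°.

Plate carrée maps x = Rλ, y = Rφ. The meridian scale is h = 1 and the parallel scale is k = 1/cos φ = sec φ.
At 50.6°: h = 1.000, k = 1.575; principal scales a = 1.575, b = 1.000.
sin(ω/2) = (a − b)/(a + b) = 0.5755/2.575 = 0.2234, so ω = 2 arcsin(0.2234) ≈ 25.8°.

25.8°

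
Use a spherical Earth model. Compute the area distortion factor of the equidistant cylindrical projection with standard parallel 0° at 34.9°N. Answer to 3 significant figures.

For the equirectangular projection with φ₀ = 0 (plate carrée), h = 1 along meridians and k = sec φ along parallels.
Areal scale = h·k = 1 × sec φ; at 34.9°, h = 1.000, k = 1.219, so h·k = 1.219.

1.22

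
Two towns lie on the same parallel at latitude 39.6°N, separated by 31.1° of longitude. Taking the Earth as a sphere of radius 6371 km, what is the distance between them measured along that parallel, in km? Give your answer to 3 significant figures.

Arc length along a parallel = R cos φ · Δλ (with Δλ in radians).
= 6371 × cos 39.6° × (31.1° × π/180) = 6371 × 0.7705 × 0.5428 ≈ 2660 km.

2660 km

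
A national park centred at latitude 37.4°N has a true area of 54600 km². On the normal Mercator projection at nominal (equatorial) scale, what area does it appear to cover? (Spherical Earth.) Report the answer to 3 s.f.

For Mercator, h = k = sec φ (a conformal cylindrical projection has a single point scale, 1/cos φ).
Areal scale = k² = sec²φ = 1/cos²(37.4°) = 1/0.7944² = 1.585.
Apparent area = 54600 × 1.585 ≈ 86500 km².

86500 km²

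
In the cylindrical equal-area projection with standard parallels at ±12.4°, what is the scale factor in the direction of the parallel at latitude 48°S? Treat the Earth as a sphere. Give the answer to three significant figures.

1.46

For cylindrical equal-area with standard parallel φ₀, h = cos φ / cos φ₀ and k = cos φ₀ / cos φ, so h·k = 1.
k = cos 12.4° / cos 48° = 0.9767/0.6691 = 1.460.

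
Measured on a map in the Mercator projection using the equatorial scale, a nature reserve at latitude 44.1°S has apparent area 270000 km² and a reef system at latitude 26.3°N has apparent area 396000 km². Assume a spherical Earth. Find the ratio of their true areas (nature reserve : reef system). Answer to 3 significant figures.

0.438

Mercator's areal exaggeration is sec²φ; hence true area = (apparent area) · cos²φ.
True area of nature reserve: 270000 × cos²(44.1°) = 270000 × 0.5157 = 139200 km².
True area of reef system: 396000 × cos²(26.3°) = 396000 × 0.8037 = 318300 km².
Ratio = 139200 / 318300 ≈ 0.438.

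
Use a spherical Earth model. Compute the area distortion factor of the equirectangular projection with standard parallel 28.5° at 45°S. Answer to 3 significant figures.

1.24

In the equirectangular projection with standard parallel φ₀ = 28.5° (x = Rλ cos φ₀, y = Rφ), meridians are true-scale (h = 1) and the parallel scale is k = cos φ₀ / cos φ.
Areal scale = h·k = 1 × cos φ₀ / cos φ; at 45°, h = 1.000, k = 1.243, so h·k = 1.243.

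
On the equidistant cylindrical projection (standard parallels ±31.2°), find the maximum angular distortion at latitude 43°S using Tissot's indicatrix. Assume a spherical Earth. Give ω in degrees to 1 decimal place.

9.0°

With standard parallel φ₀ = 31.2°, the equirectangular projection gives x = Rλ cos φ₀, y = Rφ, so h = 1 and k = cos 31.2° / cos φ.
At 43°: h = 1.000, k = 1.170; principal scales a = 1.170, b = 1.000.
sin(ω/2) = (a − b)/(a + b) = 0.1696/2.170 = 0.07816, so ω = 2 arcsin(0.07816) ≈ 9.0°.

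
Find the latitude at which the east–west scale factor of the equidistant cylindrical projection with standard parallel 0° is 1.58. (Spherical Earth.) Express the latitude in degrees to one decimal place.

Plate carrée: h = 1, k = sec φ along parallels.
sec φ = 1.58  ⇒  cos φ = 0.6329  ⇒  φ ≈ 50.7°.

50.7°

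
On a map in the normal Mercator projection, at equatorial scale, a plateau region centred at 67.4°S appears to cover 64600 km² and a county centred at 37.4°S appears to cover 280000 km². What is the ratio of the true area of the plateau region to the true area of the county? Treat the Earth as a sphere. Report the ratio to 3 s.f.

On Mercator the areal scale is sec²φ, so true area = apparent × cos²φ.
True area of plateau region: 64600 × cos²(67.4°) = 64600 × 0.1477 = 9540 km².
True area of county: 280000 × cos²(37.4°) = 280000 × 0.6311 = 176700 km².
Ratio = 9540 / 176700 ≈ 0.0540.

0.0540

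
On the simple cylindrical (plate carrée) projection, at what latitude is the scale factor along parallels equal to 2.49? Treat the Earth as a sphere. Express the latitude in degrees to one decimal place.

Plate carrée: h = 1, k = sec φ along parallels.
sec φ = 2.49  ⇒  cos φ = 0.4016  ⇒  φ ≈ 66.3°.

66.3°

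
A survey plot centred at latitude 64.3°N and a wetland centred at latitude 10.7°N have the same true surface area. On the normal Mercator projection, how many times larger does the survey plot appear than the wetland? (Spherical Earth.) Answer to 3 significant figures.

5.13

Mercator is conformal with k = sec φ, so areal scale = k² = sec²φ.
At 64.3°: sec²(64.3°) = 1/0.4337² = 5.317.
At 10.7°: sec²(10.7°) = 1/0.9826² = 1.036.
Ratio = 5.317/1.036 = cos²(10.7°)/cos²(64.3°) ≈ 5.13.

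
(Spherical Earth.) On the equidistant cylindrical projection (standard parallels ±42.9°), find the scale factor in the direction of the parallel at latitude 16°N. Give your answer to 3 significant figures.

0.762

In the equirectangular projection with standard parallel φ₀ = 42.9° (x = Rλ cos φ₀, y = Rφ), meridians are true-scale (h = 1) and the parallel scale is k = cos φ₀ / cos φ.
k = cos 42.9° / cos 16° = 0.7325/0.9613 = 0.7621.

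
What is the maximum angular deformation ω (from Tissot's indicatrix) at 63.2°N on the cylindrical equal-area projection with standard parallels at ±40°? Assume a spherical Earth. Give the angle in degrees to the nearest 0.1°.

58.1°

For cylindrical equal-area with standard parallel φ₀, h = cos φ / cos φ₀ and k = cos φ₀ / cos φ, so h·k = 1.
At 63.2°: h = 0.5886, k = 1.699; principal scales a = 1.699, b = 0.5886.
sin(ω/2) = (a − b)/(a + b) = 1.110/2.288 = 0.4854, so ω = 2 arcsin(0.4854) ≈ 58.1°.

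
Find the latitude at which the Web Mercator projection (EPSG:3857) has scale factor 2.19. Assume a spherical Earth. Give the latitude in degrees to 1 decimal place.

Mercator scale is k = sec φ = 1/cos φ.
1/cos φ = 2.19  ⇒  cos φ = 0.4566  ⇒  φ = arccos(0.4566) ≈ 62.8°.

62.8°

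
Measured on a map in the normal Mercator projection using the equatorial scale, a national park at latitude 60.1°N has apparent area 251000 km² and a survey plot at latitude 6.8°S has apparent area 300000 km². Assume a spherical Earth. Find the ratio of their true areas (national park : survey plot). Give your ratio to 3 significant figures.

On Mercator the areal scale is sec²φ, so true area = apparent × cos²φ.
True area of national park: 251000 × cos²(60.1°) = 251000 × 0.2485 = 62370 km².
True area of survey plot: 300000 × cos²(6.8°) = 300000 × 0.9860 = 295800 km².
Ratio = 62370 / 295800 ≈ 0.211.

0.211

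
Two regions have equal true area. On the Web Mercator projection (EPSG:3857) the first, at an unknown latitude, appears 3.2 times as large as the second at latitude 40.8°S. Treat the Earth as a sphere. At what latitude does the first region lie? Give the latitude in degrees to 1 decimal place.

65.0°

Mercator areal scale is sec²φ, so apparent-area ratio = sec²φ₁ / sec²φ₂ = cos²φ₂ / cos²φ₁.
cos²φ₂ / cos²φ₁ = 3.2  ⇒  cos φ₁ = cos 40.8° / √3.2 = 0.7570/1.789 = 0.4232.
φ₁ = arccos(0.4232) ≈ 65.0°.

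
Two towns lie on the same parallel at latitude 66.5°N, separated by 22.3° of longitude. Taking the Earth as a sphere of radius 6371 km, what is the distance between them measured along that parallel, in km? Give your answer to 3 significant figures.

Arc length along a parallel = R cos φ · Δλ (with Δλ in radians).
= 6371 × cos 66.5° × (22.3° × π/180) = 6371 × 0.3987 × 0.3892 ≈ 989 km.

989 km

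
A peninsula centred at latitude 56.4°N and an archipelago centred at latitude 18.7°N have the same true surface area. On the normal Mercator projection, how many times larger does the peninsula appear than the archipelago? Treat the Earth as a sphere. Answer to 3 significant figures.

2.93

Mercator is conformal with k = sec φ, so areal scale = k² = sec²φ.
At 56.4°: sec²(56.4°) = 1/0.5534² = 3.265.
At 18.7°: sec²(18.7°) = 1/0.9472² = 1.115.
Ratio = 3.265/1.115 = cos²(18.7°)/cos²(56.4°) ≈ 2.93.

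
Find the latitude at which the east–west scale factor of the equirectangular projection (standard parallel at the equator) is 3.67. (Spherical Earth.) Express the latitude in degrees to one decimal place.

Plate carrée: h = 1, k = sec φ along parallels.
sec φ = 3.67  ⇒  cos φ = 0.2725  ⇒  φ ≈ 74.2°.

74.2°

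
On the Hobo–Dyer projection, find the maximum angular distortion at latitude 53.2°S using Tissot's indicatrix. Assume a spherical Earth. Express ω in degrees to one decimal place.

The Hobo–Dyer projection is cylindrical equal-area with φ₀ = 37.5°. Cylindrical equal-area (φ₀ = 37.5°): h = cos φ / cos 37.5° along meridians, k = cos 37.5° / cos φ along parallels; h·k = 1.
At 53.2°: h = 0.7551, k = 1.324; principal scales a = 1.324, b = 0.7551.
sin(ω/2) = (a − b)/(a + b) = 0.5694/2.079 = 0.2738, so ω = 2 arcsin(0.2738) ≈ 31.8°.

31.8°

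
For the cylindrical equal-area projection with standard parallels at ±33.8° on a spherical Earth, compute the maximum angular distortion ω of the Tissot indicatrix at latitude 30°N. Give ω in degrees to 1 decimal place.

4.7°

For cylindrical equal-area with standard parallel φ₀, h = cos φ / cos φ₀ and k = cos φ₀ / cos φ, so h·k = 1.
At 30°: h = 1.042, k = 0.9595; principal scales a = 1.042, b = 0.9595.
sin(ω/2) = (a − b)/(a + b) = 0.08263/2.002 = 0.04128, so ω = 2 arcsin(0.04128) ≈ 4.7°.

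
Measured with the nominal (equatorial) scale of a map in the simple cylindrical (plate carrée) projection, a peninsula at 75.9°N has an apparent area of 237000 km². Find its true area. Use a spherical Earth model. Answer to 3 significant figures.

57700 km²

In the plate carrée (x = Rλ, y = Rφ), meridians are true-scale (h = 1) and parallels are stretched by k = sec φ.
Areal scale = h·k = 1 × sec φ; at 75.9°, h = 1.000, k = 4.105, so h·k = 4.105.
True area = apparent / (areal scale) = 237000 / 4.105 ≈ 57700 km².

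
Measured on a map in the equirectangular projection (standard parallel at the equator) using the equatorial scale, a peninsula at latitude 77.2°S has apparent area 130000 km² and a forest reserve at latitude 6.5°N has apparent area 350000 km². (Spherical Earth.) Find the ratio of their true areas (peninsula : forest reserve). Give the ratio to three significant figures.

0.0828

On the plate carrée, areal scale = h·k = 1 × sec φ, so true area = apparent × cos φ.
True area of peninsula: 130000 × cos(77.2°) = 130000 × 0.2215 = 28800 km².
True area of forest reserve: 350000 × cos(6.5°) = 350000 × 0.9936 = 347800 km².
Ratio = 28800 / 347800 ≈ 0.0828.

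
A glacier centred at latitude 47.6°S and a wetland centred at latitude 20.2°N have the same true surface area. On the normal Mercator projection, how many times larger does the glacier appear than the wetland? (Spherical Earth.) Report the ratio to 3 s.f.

1.94

Mercator areal scale is sec²φ.
At 47.6°: sec²(47.6°) = 1/0.6743² = 2.199.
At 20.2°: sec²(20.2°) = 1/0.9385² = 1.135.
Ratio = 2.199/1.135 = cos²(20.2°)/cos²(47.6°) ≈ 1.94.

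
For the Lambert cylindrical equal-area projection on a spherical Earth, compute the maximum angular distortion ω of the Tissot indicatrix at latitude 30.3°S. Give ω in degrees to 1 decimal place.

16.8°

The Lambert cylindrical equal-area projection is the cylindrical equal-area projection with its standard parallel at the equator (φ₀ = 0). Cylindrical equal-area (φ₀ = 0°): h = cos φ / cos 0° along meridians, k = cos 0° / cos φ along parallels; h·k = 1.
At 30.3°: h = 0.8634, k = 1.158; principal scales a = 1.158, b = 0.8634.
sin(ω/2) = (a − b)/(a + b) = 0.2948/2.022 = 0.1458, so ω = 2 arcsin(0.1458) ≈ 16.8°.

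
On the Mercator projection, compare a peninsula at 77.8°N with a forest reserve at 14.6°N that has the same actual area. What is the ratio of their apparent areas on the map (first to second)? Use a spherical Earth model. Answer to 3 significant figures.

Mercator areal scale is sec²φ.
At 77.8°: sec²(77.8°) = 1/0.2113² = 22.39.
At 14.6°: sec²(14.6°) = 1/0.9677² = 1.068.
Ratio = 22.39/1.068 = cos²(14.6°)/cos²(77.8°) ≈ 21.0.

21.0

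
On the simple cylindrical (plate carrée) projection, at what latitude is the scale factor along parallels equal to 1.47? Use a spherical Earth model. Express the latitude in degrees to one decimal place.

47.1°

Plate carrée: h = 1, k = sec φ along parallels.
sec φ = 1.47  ⇒  cos φ = 0.6803  ⇒  φ ≈ 47.1°.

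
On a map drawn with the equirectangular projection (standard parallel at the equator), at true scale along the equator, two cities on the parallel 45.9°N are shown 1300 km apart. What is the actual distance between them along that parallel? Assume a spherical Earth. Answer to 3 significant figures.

For the equirectangular projection with φ₀ = 0 (plate carrée), h = 1 along meridians and k = sec φ along parallels.
Along the parallel at 45.9°, map distances are exaggerated by k = sec 45.9° = 1.437.
True distance = 1300 / 1.437 = 1300 × cos 45.9° ≈ 905 km.

905 km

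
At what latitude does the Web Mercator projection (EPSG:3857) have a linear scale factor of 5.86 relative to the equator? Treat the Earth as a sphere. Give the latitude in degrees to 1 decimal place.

80.2°

Mercator scale is k = sec φ = 1/cos φ.
1/cos φ = 5.86  ⇒  cos φ = 0.1706  ⇒  φ = arccos(0.1706) ≈ 80.2°.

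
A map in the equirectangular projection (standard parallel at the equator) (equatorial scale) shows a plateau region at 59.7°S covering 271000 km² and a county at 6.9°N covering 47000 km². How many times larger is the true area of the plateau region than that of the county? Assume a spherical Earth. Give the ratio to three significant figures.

Plate carrée has h = 1 and k = sec φ, giving areal scale sec φ; true area = (apparent area) · cos φ.
True area of plateau region: 271000 × cos(59.7°) = 271000 × 0.5045 = 136700 km².
True area of county: 47000 × cos(6.9°) = 47000 × 0.9928 = 46660 km².
Ratio = 136700 / 46660 ≈ 2.93.

2.93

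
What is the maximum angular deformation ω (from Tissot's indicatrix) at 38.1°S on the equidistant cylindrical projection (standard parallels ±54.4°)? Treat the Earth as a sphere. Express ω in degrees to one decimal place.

In the equirectangular projection with standard parallel φ₀ = 54.4° (x = Rλ cos φ₀, y = Rφ), meridians are true-scale (h = 1) and the parallel scale is k = cos φ₀ / cos φ.
At 38.1°: h = 1.000, k = 0.7397; principal scales a = 1.000, b = 0.7397.
sin(ω/2) = (a − b)/(a + b) = 0.2603/1.740 = 0.1496, so ω = 2 arcsin(0.1496) ≈ 17.2°.

17.2°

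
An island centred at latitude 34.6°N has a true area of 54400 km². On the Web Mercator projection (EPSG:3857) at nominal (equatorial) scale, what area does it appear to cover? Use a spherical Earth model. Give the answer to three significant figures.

For Mercator, h = k = sec φ (a conformal cylindrical projection has a single point scale, 1/cos φ).
Areal scale = k² = sec²φ = 1/cos²(34.6°) = 1/0.8231² = 1.476.
Apparent area = 54400 × 1.476 ≈ 80300 km².

80300 km²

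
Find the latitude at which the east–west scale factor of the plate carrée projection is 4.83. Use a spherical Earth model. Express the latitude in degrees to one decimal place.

Plate carrée: h = 1, k = sec φ along parallels.
sec φ = 4.83  ⇒  cos φ = 0.2070  ⇒  φ ≈ 78.1°.

78.1°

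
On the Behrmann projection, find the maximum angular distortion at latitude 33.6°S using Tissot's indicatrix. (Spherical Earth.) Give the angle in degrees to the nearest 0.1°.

The Behrmann projection is cylindrical equal-area with φ₀ = 30°. Cylindrical equal-area (φ₀ = 30°): h = cos φ / cos 30° along meridians, k = cos 30° / cos φ along parallels; h·k = 1.
At 33.6°: h = 0.9618, k = 1.040; principal scales a = 1.040, b = 0.9618.
sin(ω/2) = (a − b)/(a + b) = 0.07797/2.002 = 0.03896, so ω = 2 arcsin(0.03896) ≈ 4.5°.

4.5°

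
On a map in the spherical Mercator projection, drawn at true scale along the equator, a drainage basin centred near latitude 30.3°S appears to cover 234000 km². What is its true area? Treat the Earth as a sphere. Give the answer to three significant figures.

174000 km²

For Mercator, h = k = sec φ (a conformal cylindrical projection has a single point scale, 1/cos φ).
Areal scale = k² = sec²φ = 1/cos²(30.3°) = 1/0.8634² = 1.341.
True area = apparent / (areal scale) = 234000 / 1.341 ≈ 174000 km².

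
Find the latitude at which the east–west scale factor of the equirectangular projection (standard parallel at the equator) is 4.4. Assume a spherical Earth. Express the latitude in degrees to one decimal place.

Plate carrée: h = 1, k = sec φ along parallels.
sec φ = 4.4  ⇒  cos φ = 0.2273  ⇒  φ ≈ 76.9°.

76.9°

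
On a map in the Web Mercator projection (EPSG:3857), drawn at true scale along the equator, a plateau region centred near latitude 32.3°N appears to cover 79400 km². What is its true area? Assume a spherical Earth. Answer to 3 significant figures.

The Mercator projection is conformal; its linear scale factor is the same in every direction and equals sec φ = 1/cos φ.
Areal scale = k² = sec²φ = 1/cos²(32.3°) = 1/0.8453² = 1.400.
True area = apparent / (areal scale) = 79400 / 1.400 ≈ 56700 km².

56700 km²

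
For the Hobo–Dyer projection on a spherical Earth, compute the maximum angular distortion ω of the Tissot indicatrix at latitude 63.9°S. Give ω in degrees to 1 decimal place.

The Hobo–Dyer projection is cylindrical equal-area with φ₀ = 37.5°. A cylindrical equal-area projection with standard parallel φ₀ has meridian scale h = cos φ / cos φ₀ and parallel scale k = cos φ₀ / cos φ (so areas are preserved, h·k = 1).
At 63.9°: h = 0.5545, k = 1.803; principal scales a = 1.803, b = 0.5545.
sin(ω/2) = (a − b)/(a + b) = 1.249/2.358 = 0.5296, so ω = 2 arcsin(0.5296) ≈ 64.0°.

64.0°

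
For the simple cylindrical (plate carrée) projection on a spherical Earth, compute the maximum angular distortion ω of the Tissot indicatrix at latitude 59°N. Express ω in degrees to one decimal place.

37.3°

In the plate carrée (x = Rλ, y = Rφ), meridians are true-scale (h = 1) and parallels are stretched by k = sec φ.
At 59°: h = 1.000, k = 1.942; principal scales a = 1.942, b = 1.000.
sin(ω/2) = (a − b)/(a + b) = 0.9416/2.942 = 0.3201, so ω = 2 arcsin(0.3201) ≈ 37.3°.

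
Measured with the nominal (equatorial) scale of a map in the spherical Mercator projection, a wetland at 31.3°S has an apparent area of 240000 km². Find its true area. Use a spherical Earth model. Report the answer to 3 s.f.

175000 km²

The Mercator projection is conformal; its linear scale factor is the same in every direction and equals sec φ = 1/cos φ.
Areal scale = k² = sec²φ = 1/cos²(31.3°) = 1/0.8545² = 1.370.
True area = apparent / (areal scale) = 240000 / 1.370 ≈ 175000 km².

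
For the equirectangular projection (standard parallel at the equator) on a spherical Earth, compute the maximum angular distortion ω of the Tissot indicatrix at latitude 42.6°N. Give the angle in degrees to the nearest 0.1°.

Plate carrée maps x = Rλ, y = Rφ. The meridian scale is h = 1 and the parallel scale is k = 1/cos φ = sec φ.
At 42.6°: h = 1.000, k = 1.359; principal scales a = 1.359, b = 1.000.
sin(ω/2) = (a − b)/(a + b) = 0.3585/2.359 = 0.1520, so ω = 2 arcsin(0.1520) ≈ 17.5°.

17.5°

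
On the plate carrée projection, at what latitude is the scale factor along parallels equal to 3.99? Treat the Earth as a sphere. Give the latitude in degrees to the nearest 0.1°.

Plate carrée: h = 1, k = sec φ along parallels.
sec φ = 3.99  ⇒  cos φ = 0.2506  ⇒  φ ≈ 75.5°.

75.5°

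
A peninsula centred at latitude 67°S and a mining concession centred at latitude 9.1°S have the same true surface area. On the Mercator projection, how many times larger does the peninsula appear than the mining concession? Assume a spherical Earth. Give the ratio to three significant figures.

On Mercator, area is exaggerated by sec²φ = 1/cos²φ.
At 67°: sec²(67°) = 1/0.3907² = 6.550.
At 9.1°: sec²(9.1°) = 1/0.9874² = 1.026.
Ratio = 6.550/1.026 = cos²(9.1°)/cos²(67°) ≈ 6.39.

6.39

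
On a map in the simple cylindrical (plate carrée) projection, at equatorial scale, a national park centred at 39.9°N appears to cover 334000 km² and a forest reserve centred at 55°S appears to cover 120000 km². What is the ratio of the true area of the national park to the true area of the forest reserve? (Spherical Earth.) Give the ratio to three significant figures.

On the plate carrée, areal scale = h·k = 1 × sec φ, so true area = apparent × cos φ.
True area of national park: 334000 × cos(39.9°) = 334000 × 0.7672 = 256200 km².
True area of forest reserve: 120000 × cos(55°) = 120000 × 0.5736 = 68830 km².
Ratio = 256200 / 68830 ≈ 3.72.

3.72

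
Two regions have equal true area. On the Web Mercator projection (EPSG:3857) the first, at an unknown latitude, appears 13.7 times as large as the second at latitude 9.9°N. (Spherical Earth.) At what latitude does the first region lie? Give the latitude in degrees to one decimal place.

For equal true areas on Mercator, apparent areas scale as sec²φ, so the ratio is cos²φ₂ / cos²φ₁.
cos²φ₂ / cos²φ₁ = 13.7  ⇒  cos φ₁ = cos 9.9° / √13.7 = 0.9851/3.701 = 0.2661.
φ₁ = arccos(0.2661) ≈ 74.6°.

74.6°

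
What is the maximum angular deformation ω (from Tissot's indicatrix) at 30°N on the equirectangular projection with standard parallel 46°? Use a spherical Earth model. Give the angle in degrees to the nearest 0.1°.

With standard parallel φ₀ = 46°, the equirectangular projection gives x = Rλ cos φ₀, y = Rφ, so h = 1 and k = cos 46° / cos φ.
At 30°: h = 1.000, k = 0.8021; principal scales a = 1.000, b = 0.8021.
sin(ω/2) = (a − b)/(a + b) = 0.1979/1.802 = 0.1098, so ω = 2 arcsin(0.1098) ≈ 12.6°.

12.6°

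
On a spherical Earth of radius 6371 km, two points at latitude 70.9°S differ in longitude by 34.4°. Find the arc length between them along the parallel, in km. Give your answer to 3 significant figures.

Arc length along a parallel = R cos φ · Δλ (with Δλ in radians).
= 6371 × cos 70.9° × (34.4° × π/180) = 6371 × 0.3272 × 0.6004 ≈ 1250 km.

1250 km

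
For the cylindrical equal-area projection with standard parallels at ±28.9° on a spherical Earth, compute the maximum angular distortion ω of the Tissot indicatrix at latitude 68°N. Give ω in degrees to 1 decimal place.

87.3°

A cylindrical equal-area projection with standard parallel φ₀ has meridian scale h = cos φ / cos φ₀ and parallel scale k = cos φ₀ / cos φ (so areas are preserved, h·k = 1).
At 68°: h = 0.4279, k = 2.337; principal scales a = 2.337, b = 0.4279.
sin(ω/2) = (a − b)/(a + b) = 1.909/2.765 = 0.6905, so ω = 2 arcsin(0.6905) ≈ 87.3°.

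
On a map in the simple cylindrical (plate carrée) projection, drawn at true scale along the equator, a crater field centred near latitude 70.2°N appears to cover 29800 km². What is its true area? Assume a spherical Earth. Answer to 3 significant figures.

In the plate carrée (x = Rλ, y = Rφ), meridians are true-scale (h = 1) and parallels are stretched by k = sec φ.
Areal scale = h·k = 1 × sec φ; at 70.2°, h = 1.000, k = 2.952, so h·k = 2.952.
True area = apparent / (areal scale) = 29800 / 2.952 ≈ 10100 km².

10100 km²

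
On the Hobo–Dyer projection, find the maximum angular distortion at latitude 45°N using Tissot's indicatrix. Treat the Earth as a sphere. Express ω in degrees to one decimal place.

13.2°

Hobo–Dyer is a cylindrical equal-area projection with standard parallels at ±37.5°. A cylindrical equal-area projection with standard parallel φ₀ has meridian scale h = cos φ / cos φ₀ and parallel scale k = cos φ₀ / cos φ (so areas are preserved, h·k = 1).
At 45°: h = 0.8913, k = 1.122; principal scales a = 1.122, b = 0.8913.
sin(ω/2) = (a − b)/(a + b) = 0.2307/2.013 = 0.1146, so ω = 2 arcsin(0.1146) ≈ 13.2°.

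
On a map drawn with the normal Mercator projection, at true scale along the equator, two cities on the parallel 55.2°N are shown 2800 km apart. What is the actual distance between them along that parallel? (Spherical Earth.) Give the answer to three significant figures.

1600 km

The Mercator projection is conformal; its linear scale factor is the same in every direction and equals sec φ = 1/cos φ.
Along the parallel at 55.2°, map distances are exaggerated by k = sec 55.2° = 1.752.
True distance = 2800 / 1.752 = 2800 × cos 55.2° ≈ 1600 km.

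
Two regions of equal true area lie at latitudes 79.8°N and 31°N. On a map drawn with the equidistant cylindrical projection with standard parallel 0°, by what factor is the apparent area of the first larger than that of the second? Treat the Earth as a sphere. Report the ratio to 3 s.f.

4.84

For the equirectangular projection with φ₀ = 0 (plate carrée), h = 1 along meridians and k = sec φ along parallels.
Areal scale at 79.8°: h·k = 1.000 × 5.647 = 5.647.
Areal scale at 31°: h·k = 1.000 × 1.167 = 1.167.
Ratio = 5.647/1.167 ≈ 4.84.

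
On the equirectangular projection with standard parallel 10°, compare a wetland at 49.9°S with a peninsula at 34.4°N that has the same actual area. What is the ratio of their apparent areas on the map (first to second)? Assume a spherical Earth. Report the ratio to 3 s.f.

1.28

With standard parallel φ₀ = 10°, the equirectangular projection gives x = Rλ cos φ₀, y = Rφ, so h = 1 and k = cos 10° / cos φ.
Areal scale at 49.9°: h·k = 1.000 × 1.529 = 1.529.
Areal scale at 34.4°: h·k = 1.000 × 1.194 = 1.194.
Ratio = 1.529/1.194 ≈ 1.28.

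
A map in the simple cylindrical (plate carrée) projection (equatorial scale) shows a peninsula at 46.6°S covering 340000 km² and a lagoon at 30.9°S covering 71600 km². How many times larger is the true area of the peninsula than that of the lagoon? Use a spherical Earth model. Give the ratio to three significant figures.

3.80

Plate carrée has h = 1 and k = sec φ, giving areal scale sec φ; true area = (apparent area) · cos φ.
True area of peninsula: 340000 × cos(46.6°) = 340000 × 0.6871 = 233600 km².
True area of lagoon: 71600 × cos(30.9°) = 71600 × 0.8581 = 61440 km².
Ratio = 233600 / 61440 ≈ 3.80.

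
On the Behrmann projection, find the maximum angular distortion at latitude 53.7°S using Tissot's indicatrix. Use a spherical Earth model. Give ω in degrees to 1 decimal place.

42.6°

Behrmann is a cylindrical equal-area projection with standard parallels at ±30°. Cylindrical equal-area (φ₀ = 30°): h = cos φ / cos 30° along meridians, k = cos 30° / cos φ along parallels; h·k = 1.
At 53.7°: h = 0.6836, k = 1.463; principal scales a = 1.463, b = 0.6836.
sin(ω/2) = (a − b)/(a + b) = 0.7793/2.146 = 0.3630, so ω = 2 arcsin(0.3630) ≈ 42.6°.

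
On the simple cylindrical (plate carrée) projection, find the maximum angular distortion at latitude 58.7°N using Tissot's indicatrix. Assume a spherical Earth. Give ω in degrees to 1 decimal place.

36.9°

In the plate carrée (x = Rλ, y = Rφ), meridians are true-scale (h = 1) and parallels are stretched by k = sec φ.
At 58.7°: h = 1.000, k = 1.925; principal scales a = 1.925, b = 1.000.
sin(ω/2) = (a − b)/(a + b) = 0.9249/2.925 = 0.3162, so ω = 2 arcsin(0.3162) ≈ 36.9°.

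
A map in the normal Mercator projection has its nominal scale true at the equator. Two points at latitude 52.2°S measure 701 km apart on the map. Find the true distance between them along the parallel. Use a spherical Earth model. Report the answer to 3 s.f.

430 km

Mercator is conformal, so the point scale is isotropic: h = k = sec φ = 1/cos φ.
Along the parallel at 52.2°, map distances are exaggerated by k = sec 52.2° = 1.632.
True distance = 701 / 1.632 = 701 × cos 52.2° ≈ 430 km.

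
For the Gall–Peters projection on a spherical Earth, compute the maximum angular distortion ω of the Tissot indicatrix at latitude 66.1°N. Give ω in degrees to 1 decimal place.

The Gall–Peters projection is cylindrical equal-area with φ₀ = 45°. A cylindrical equal-area projection with standard parallel φ₀ has meridian scale h = cos φ / cos φ₀ and parallel scale k = cos φ₀ / cos φ (so areas are preserved, h·k = 1).
At 66.1°: h = 0.5730, k = 1.745; principal scales a = 1.745, b = 0.5730.
sin(ω/2) = (a − b)/(a + b) = 1.172/2.318 = 0.5057, so ω = 2 arcsin(0.5057) ≈ 60.8°.

60.8°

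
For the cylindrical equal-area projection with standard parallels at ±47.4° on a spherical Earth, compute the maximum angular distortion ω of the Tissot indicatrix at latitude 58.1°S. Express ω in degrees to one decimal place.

For cylindrical equal-area with standard parallel φ₀, h = cos φ / cos φ₀ and k = cos φ₀ / cos φ, so h·k = 1.
At 58.1°: h = 0.7807, k = 1.281; principal scales a = 1.281, b = 0.7807.
sin(ω/2) = (a − b)/(a + b) = 0.5002/2.062 = 0.2426, so ω = 2 arcsin(0.2426) ≈ 28.1°.

28.1°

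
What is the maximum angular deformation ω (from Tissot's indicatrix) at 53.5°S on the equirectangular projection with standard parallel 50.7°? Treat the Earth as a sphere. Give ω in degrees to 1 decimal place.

In the equirectangular projection with standard parallel φ₀ = 50.7° (x = Rλ cos φ₀, y = Rφ), meridians are true-scale (h = 1) and the parallel scale is k = cos φ₀ / cos φ.
At 53.5°: h = 1.000, k = 1.065; principal scales a = 1.065, b = 1.000.
sin(ω/2) = (a − b)/(a + b) = 0.06482/2.065 = 0.03139, so ω = 2 arcsin(0.03139) ≈ 3.6°.

3.6°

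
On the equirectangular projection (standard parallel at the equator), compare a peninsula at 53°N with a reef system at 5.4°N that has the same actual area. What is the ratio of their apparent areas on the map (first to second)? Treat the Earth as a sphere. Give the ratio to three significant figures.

1.65

In the plate carrée (x = Rλ, y = Rφ), meridians are true-scale (h = 1) and parallels are stretched by k = sec φ.
Areal scale at 53°: h·k = 1.000 × 1.662 = 1.662.
Areal scale at 5.4°: h·k = 1.000 × 1.004 = 1.004.
Ratio = 1.662/1.004 ≈ 1.65.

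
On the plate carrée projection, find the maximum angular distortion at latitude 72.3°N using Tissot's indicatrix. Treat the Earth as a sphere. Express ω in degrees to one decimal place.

In the plate carrée (x = Rλ, y = Rφ), meridians are true-scale (h = 1) and parallels are stretched by k = sec φ.
At 72.3°: h = 1.000, k = 3.289; principal scales a = 3.289, b = 1.000.
sin(ω/2) = (a − b)/(a + b) = 2.289/4.289 = 0.5337, so ω = 2 arcsin(0.5337) ≈ 64.5°.

64.5°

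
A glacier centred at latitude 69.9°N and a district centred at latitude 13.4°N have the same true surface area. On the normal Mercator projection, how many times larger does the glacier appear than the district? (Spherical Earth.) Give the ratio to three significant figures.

8.01

Mercator areal scale is sec²φ.
At 69.9°: sec²(69.9°) = 1/0.3437² = 8.467.
At 13.4°: sec²(13.4°) = 1/0.9728² = 1.057.
Ratio = 8.467/1.057 = cos²(13.4°)/cos²(69.9°) ≈ 8.01.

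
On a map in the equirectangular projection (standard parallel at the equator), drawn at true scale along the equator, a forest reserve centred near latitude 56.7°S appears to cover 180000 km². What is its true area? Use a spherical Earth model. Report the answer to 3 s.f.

98800 km²

For the equirectangular projection with φ₀ = 0 (plate carrée), h = 1 along meridians and k = sec φ along parallels.
Areal scale = h·k = 1 × sec φ; at 56.7°, h = 1.000, k = 1.821, so h·k = 1.821.
True area = apparent / (areal scale) = 180000 / 1.821 ≈ 98800 km².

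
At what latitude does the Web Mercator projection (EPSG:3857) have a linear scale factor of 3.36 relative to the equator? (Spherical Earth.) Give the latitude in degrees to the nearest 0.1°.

72.7°

Mercator scale is k = sec φ = 1/cos φ.
1/cos φ = 3.36  ⇒  cos φ = 0.2976  ⇒  φ = arccos(0.2976) ≈ 72.7°.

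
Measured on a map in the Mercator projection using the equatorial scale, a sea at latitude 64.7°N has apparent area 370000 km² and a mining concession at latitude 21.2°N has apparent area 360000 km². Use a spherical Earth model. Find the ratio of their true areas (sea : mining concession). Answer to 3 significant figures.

0.216

Mercator's areal exaggeration is sec²φ; hence true area = (apparent area) · cos²φ.
True area of sea: 370000 × cos²(64.7°) = 370000 × 0.1826 = 67570 km².
True area of mining concession: 360000 × cos²(21.2°) = 360000 × 0.8692 = 312900 km².
Ratio = 67570 / 312900 ≈ 0.216.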